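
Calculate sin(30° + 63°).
sin(30° + 63°) = sin 30° cos 63° + cos 30° sin 63° = 0.9986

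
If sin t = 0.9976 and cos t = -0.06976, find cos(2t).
cos(2t) = cos²t - sin²t = -0.9903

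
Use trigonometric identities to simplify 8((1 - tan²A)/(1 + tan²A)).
8((1 - tan²A)/(1 + tan²A)) = 8(cos(2A)) (using Double angle)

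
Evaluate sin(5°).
sin(5°) = 0.08716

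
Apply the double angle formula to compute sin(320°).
sin(320°) = 2 sin 160° cos 160° = -0.6428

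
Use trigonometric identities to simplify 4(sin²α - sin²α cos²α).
4(sin²α - sin²α cos²α) = 4(sin⁴α) (using Factoring)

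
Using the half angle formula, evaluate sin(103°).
sin(103°) = √((1 - cos 206°)/2) = 0.9744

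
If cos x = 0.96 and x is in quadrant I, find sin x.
sin x = 0.28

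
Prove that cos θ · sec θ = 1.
LHS = cos θ · (1/cos θ) = 1 = RHS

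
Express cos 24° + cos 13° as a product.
cos 24° + cos 13° = 2 cos(18.5°) cos(5.5°)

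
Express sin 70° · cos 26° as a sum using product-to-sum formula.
sin 70° cos 26° = (1/2)[sin(70°+26°) + sin(70°-26°)]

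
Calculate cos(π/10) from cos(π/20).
cos(π/10) = cos²π/20 - sin²π/20 = 0.9511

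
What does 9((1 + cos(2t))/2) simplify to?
9((1 + cos(2t))/2) = 9(cos²t) (using Power reduction)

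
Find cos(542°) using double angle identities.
cos(542°) = cos²271° - sin²271° = -0.9994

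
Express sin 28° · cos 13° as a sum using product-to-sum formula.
sin 28° cos 13° = (1/2)[sin(28°+13°) + sin(28°-13°)]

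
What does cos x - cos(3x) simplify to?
cos x - cos(3x) = 2 sin(2x) sin x (using Sum-to-product)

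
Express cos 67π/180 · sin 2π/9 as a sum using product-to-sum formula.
cos 67π/180 sin 2π/9 = (1/2)[sin(67π/180+2π/9) - sin(67π/180-2π/9)]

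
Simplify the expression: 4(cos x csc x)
4(cos x csc x) = 4(cot x) (using Reciprocal + quotient)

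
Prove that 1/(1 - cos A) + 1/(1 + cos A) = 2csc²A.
LHS = [(1 + cos A) + (1 - cos A)] / [(1 - cos A)(1 + cos A)] = 2/(1 - cos²A) = 2/sin²A = 2csc²A = RHS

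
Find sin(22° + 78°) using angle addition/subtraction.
sin(22° + 78°) = sin 22° cos 78° + cos 22° sin 78° = 0.9848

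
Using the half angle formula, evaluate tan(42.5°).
tan(42.5°) = sin 85° / (1 + cos 85°) = 0.9163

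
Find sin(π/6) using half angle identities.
sin(π/6) = √((1 - cos π/3)/2) = 1/2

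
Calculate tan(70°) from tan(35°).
tan(70°) = 2 tan 35° / (1 - tan²35°) = 2.747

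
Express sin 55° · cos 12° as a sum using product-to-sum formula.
sin 55° cos 12° = (1/2)[sin(55°+12°) + sin(55°-12°)]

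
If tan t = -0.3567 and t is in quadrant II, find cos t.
cos t = -0.9419 (using tan²t + 1 = sec²t)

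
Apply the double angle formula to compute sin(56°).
sin(56°) = 2 sin 28° cos 28° = 0.829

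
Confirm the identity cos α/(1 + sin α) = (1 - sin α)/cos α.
RHS = (1 - sin α)(1 + sin α) / (cos α(1 + sin α)) = (1 - sin²α) / (cos α(1 + sin α)) = cos²α / (cos α(1 + sin α)) = cos α/(1 + sin α) = LHS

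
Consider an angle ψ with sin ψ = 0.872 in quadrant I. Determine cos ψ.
cos ψ = √(1 - sin²ψ) = 0.4895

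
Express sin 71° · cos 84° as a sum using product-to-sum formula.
sin 71° cos 84° = (1/2)[sin(71°+84°) + sin(71°-84°)]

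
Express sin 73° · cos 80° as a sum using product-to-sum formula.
sin 73° cos 80° = (1/2)[sin(73°+80°) + sin(73°-80°)]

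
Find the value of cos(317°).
cos(317°) = 0.7314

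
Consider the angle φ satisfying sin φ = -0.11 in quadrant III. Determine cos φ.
cos φ = ±√(1 - sin²φ) = -0.9939 (negative in QIII)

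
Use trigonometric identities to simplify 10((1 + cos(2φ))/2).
10((1 + cos(2φ))/2) = 10(cos²φ) (using Power reduction)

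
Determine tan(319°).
tan(319°) = -0.8693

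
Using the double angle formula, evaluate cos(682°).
cos(682°) = cos²341° - sin²341° = 0.788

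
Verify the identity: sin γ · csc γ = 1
LHS = sin γ · (1/sin γ) = 1 = RHS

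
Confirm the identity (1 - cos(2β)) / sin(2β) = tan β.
LHS = 2sin²β / (2 sin β cos β) = sin β/cos β = tan β = RHS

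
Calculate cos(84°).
cos(84°) = 0.1045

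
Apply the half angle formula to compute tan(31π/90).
tan(31π/90) = sin 31π/45 / (1 + cos 31π/45) = 1.881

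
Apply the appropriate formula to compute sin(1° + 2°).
sin(1° + 2°) = sin 1° cos 2° + cos 1° sin 2° = 0.05234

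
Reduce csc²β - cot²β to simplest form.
csc²β - cot²β = 1 (using Pythagorean identity)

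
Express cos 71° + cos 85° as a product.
cos 71° + cos 85° = 2 cos(78°) cos(-7°)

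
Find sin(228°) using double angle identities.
sin(228°) = 2 sin 114° cos 114° = -0.7431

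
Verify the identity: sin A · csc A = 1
LHS = sin A · (1/sin A) = 1 = RHS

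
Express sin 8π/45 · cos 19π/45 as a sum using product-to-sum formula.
sin 8π/45 cos 19π/45 = (1/2)[sin(8π/45+19π/45) + sin(8π/45-19π/45)]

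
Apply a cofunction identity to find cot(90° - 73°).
cot(90° - 73°) = tan(73°) = 3.271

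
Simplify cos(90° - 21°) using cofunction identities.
cos(90° - 21°) = sin(21°)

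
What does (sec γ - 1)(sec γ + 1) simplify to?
(sec γ - 1)(sec γ + 1) = tan²γ (using Diff. of squares)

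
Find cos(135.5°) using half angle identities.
cos(135.5°) = -√((1 + cos 271°)/2) = -0.7133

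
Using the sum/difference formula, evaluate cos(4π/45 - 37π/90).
cos(4π/45 - 37π/90) = cos 4π/45 cos 37π/90 + sin 4π/45 sin 37π/90 = 0.5299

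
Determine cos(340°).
cos(340°) = 0.9397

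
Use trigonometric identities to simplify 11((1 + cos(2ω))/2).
11((1 + cos(2ω))/2) = 11(cos²ω) (using Power reduction)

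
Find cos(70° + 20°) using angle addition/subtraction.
cos(70° + 20°) = cos 70° cos 20° - sin 70° sin 20° = 0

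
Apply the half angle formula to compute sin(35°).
sin(35°) = √((1 - cos 70°)/2) = 0.5736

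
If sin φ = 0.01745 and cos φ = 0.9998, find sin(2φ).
sin(2φ) = 2 sin φ cos φ = 0.03489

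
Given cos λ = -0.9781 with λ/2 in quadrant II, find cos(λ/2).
cos(λ/2) = ±√((1 + cos λ)/2); negative since λ/2 ∈ QII, so cos(λ/2) = -0.1046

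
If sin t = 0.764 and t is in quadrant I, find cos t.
cos t = 0.6452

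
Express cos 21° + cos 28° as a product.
cos 21° + cos 28° = 2 cos(24.5°) cos(-3.5°)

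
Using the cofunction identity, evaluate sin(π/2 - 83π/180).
sin(π/2 - 83π/180) = cos(83π/180) = 0.1219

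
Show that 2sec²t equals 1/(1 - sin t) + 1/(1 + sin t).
RHS = [(1 + sin t) + (1 - sin t)] / [(1 - sin t)(1 + sin t)] = 2/(1 - sin²t) = 2/cos²t = 2sec²t = LHS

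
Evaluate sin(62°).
sin(62°) = 0.8829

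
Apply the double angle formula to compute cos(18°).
cos(18°) = cos²9° - sin²9° = 0.9511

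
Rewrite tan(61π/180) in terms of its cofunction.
tan(61π/180) = cot(π/2 - 61π/180) = cot(29π/180)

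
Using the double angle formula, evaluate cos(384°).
cos(384°) = 2cos²192° - 1 = 0.9135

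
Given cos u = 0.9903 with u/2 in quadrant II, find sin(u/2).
sin(u/2) = ±√((1 - cos u)/2); positive since u/2 ∈ QII, so sin(u/2) = 0.06964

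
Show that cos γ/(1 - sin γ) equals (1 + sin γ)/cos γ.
RHS = (1 + sin γ)(1 - sin γ) / (cos γ(1 - sin γ)) = (1 - sin²γ) / (cos γ(1 - sin γ)) = cos²γ / (cos γ(1 - sin γ)) = cos γ/(1 - sin γ) = LHS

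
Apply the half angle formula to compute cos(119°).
cos(119°) = -√((1 + cos 238°)/2) = -0.4848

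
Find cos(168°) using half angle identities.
cos(168°) = -√((1 + cos 336°)/2) = -0.9781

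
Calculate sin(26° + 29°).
sin(26° + 29°) = sin 26° cos 29° + cos 26° sin 29° = 0.8192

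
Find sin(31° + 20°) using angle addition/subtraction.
sin(31° + 20°) = sin 31° cos 20° + cos 31° sin 20° = 0.7771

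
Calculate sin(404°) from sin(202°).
sin(404°) = 2 sin 202° cos 202° = 0.6947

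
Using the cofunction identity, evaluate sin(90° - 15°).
sin(90° - 15°) = cos(15°) = (√6+√2)/4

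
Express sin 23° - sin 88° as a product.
sin 23° - sin 88° = 2 cos(55.5°) sin(-32.5°)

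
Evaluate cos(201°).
cos(201°) = -0.9336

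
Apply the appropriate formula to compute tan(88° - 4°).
tan(88° - 4°) = (tan 88° - tan 4°)/(1 + tan 88° tan 4°) = 9.514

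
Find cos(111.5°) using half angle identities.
cos(111.5°) = -√((1 + cos 223°)/2) = -0.3665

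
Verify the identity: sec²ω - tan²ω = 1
LHS = 1/cos²ω - sin²ω/cos²ω = (1 - sin²ω)/cos²ω = cos²ω/cos²ω = 1 = RHS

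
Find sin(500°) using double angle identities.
sin(500°) = 2 sin 250° cos 250° = 0.6428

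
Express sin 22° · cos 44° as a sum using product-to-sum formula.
sin 22° cos 44° = (1/2)[sin(22°+44°) + sin(22°-44°)]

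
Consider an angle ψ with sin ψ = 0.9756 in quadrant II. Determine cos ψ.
cos ψ = ±√(1 - sin²ψ) = -0.2196 (negative in QII)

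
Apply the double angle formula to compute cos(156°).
cos(156°) = cos²78° - sin²78° = -0.9135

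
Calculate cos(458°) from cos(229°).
cos(458°) = cos²229° - sin²229° = -0.1392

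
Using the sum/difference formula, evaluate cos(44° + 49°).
cos(44° + 49°) = cos 44° cos 49° - sin 44° sin 49° = -0.05234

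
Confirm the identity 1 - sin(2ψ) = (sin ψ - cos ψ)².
RHS = sin²ψ - 2 sin ψ cos ψ + cos²ψ = (sin²ψ + cos²ψ) - 2 sin ψ cos ψ = 1 - sin(2ψ) = LHS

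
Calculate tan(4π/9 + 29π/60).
tan(4π/9 + 29π/60) = (tan 4π/9 + tan 29π/60)/(1 - tan 4π/9 tan 29π/60) = -0.2309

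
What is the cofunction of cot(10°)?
cot(10°) = tan(90° - 10°) = tan(80°)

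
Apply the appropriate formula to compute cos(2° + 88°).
cos(2° + 88°) = cos 2° cos 88° - sin 2° sin 88° = 0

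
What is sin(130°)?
sin(130°) = 0.766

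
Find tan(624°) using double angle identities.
tan(624°) = 2 tan 312° / (1 - tan²312°) = 9.514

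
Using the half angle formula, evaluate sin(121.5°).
sin(121.5°) = √((1 - cos 243°)/2) = 0.8526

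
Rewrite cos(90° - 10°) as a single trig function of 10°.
cos(90° - 10°) = sin(10°)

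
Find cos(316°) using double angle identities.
cos(316°) = cos²158° - sin²158° = 0.7193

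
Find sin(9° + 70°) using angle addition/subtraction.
sin(9° + 70°) = sin 9° cos 70° + cos 9° sin 70° = 0.9816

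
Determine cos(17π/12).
cos(17π/12) = -(√6-√2)/4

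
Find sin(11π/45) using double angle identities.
sin(11π/45) = 2 sin 11π/90 cos 11π/90 = 0.6947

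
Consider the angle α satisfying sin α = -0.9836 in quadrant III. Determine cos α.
cos α = ±√(1 - sin²α) = -0.1804 (negative in QIII)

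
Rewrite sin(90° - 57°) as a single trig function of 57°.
sin(90° - 57°) = cos(57°)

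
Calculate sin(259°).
sin(259°) = -0.9816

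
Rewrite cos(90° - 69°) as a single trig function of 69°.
cos(90° - 69°) = sin(69°)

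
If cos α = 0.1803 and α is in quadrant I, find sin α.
sin α = 0.9836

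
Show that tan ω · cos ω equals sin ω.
LHS = (sin ω/cos ω) · cos ω = sin ω = RHS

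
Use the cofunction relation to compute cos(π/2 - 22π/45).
cos(π/2 - 22π/45) = sin(22π/45) = 0.9994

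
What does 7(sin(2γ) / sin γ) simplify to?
7(sin(2γ) / sin γ) = 7(2 cos γ) (using Double angle)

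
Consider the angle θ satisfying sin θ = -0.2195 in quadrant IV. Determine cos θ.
cos θ = √(1 - sin²θ) = 0.9756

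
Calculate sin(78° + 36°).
sin(78° + 36°) = sin 78° cos 36° + cos 78° sin 36° = 0.9135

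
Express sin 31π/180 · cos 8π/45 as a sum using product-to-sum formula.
sin 31π/180 cos 8π/45 = (1/2)[sin(31π/180+8π/45) + sin(31π/180-8π/45)]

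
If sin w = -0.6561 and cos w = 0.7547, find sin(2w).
sin(2w) = 2 sin w cos w = -0.9903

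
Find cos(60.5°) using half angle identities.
cos(60.5°) = √((1 + cos 121°)/2) = 0.4924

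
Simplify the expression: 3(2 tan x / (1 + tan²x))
3(2 tan x / (1 + tan²x)) = 3(sin(2x)) (using Double angle)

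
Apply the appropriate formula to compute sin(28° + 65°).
sin(28° + 65°) = sin 28° cos 65° + cos 28° sin 65° = 0.9986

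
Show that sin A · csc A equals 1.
LHS = sin A · (1/sin A) = 1 = RHS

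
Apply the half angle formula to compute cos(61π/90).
cos(61π/90) = -√((1 + cos 61π/45)/2) = -0.5299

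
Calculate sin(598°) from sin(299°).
sin(598°) = 2 sin 299° cos 299° = -0.848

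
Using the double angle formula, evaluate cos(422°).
cos(422°) = cos²211° - sin²211° = 0.4695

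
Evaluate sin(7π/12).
sin(7π/12) = (√6+√2)/4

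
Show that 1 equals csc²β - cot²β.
RHS = 1/sin²β - cos²β/sin²β = (1 - cos²β)/sin²β = sin²β/sin²β = 1 = LHS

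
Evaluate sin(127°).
sin(127°) = 0.7986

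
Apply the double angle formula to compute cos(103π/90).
cos(103π/90) = cos²103π/180 - sin²103π/180 = -0.8988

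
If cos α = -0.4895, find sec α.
sec α = 1/cos α = -2.043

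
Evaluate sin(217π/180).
sin(217π/180) = -0.6018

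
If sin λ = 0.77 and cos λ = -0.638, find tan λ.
tan λ = sin λ / cos λ = -1.207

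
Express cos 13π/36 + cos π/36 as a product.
cos 13π/36 + cos π/36 = 2 cos(7π/36) cos(π/6)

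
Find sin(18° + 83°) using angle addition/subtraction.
sin(18° + 83°) = sin 18° cos 83° + cos 18° sin 83° = 0.9816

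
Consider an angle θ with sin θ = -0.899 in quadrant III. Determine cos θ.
cos θ = ±√(1 - sin²θ) = -0.4379 (negative in QIII)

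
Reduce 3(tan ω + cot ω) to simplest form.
3(tan ω + cot ω) = 3(sec ω csc ω) (using Quotient identities)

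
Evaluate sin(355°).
sin(355°) = -0.08716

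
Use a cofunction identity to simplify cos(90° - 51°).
cos(90° - 51°) = sin(51°)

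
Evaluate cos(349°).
cos(349°) = 0.9816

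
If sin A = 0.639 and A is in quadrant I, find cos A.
cos A = 0.7692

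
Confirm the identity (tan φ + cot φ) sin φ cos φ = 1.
LHS = (sin φ/cos φ + cos φ/sin φ) sin φ cos φ = ((sin²φ + cos²φ)/(sin φ cos φ)) · sin φ cos φ = sin²φ + cos²φ = 1 = RHS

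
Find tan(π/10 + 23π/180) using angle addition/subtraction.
tan(π/10 + 23π/180) = (tan π/10 + tan 23π/180)/(1 - tan π/10 tan 23π/180) = 0.8693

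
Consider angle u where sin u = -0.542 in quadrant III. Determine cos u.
cos u = ±√(1 - sin²u) = -0.8404 (negative in QIII)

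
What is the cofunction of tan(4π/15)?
tan(4π/15) = cot(π/2 - 4π/15) = cot(7π/30)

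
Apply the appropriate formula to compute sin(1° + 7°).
sin(1° + 7°) = sin 1° cos 7° + cos 1° sin 7° = 0.1392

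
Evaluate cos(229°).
cos(229°) = -0.6561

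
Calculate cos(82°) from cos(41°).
cos(82°) = cos²41° - sin²41° = 0.1392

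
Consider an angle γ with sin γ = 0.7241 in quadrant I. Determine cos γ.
cos γ = √(1 - sin²γ) = 0.6897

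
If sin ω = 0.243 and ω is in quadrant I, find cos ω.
cos ω = 0.97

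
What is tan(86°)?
tan(86°) = 14.3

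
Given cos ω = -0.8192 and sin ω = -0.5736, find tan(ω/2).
tan(ω/2) = sin ω / (1 + cos ω) = -3.173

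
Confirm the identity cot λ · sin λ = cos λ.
LHS = (cos λ/sin λ) · sin λ = cos λ = RHS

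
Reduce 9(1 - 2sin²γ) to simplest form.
9(1 - 2sin²γ) = 9(cos(2γ)) (using Double angle)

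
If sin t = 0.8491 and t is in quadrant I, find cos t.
cos t = 0.5282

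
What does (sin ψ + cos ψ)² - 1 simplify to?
(sin ψ + cos ψ)² - 1 = sin(2ψ) (using Pythagorean + double angle)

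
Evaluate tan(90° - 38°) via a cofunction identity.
tan(90° - 38°) = cot(38°) = 1.28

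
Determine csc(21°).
csc(21°) = 2.79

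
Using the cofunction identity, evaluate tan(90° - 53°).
tan(90° - 53°) = cot(53°) = 0.7536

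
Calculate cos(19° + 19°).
cos(19° + 19°) = cos 19° cos 19° - sin 19° sin 19° = 0.788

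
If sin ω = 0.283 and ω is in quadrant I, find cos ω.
cos ω = 0.9591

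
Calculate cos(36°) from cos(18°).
cos(36°) = cos²18° - sin²18° = 0.809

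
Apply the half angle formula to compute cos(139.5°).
cos(139.5°) = -√((1 + cos 279°)/2) = -0.7604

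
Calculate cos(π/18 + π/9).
cos(π/18 + π/9) = cos π/18 cos π/9 - sin π/18 sin π/9 = √3/2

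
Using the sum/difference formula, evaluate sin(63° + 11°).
sin(63° + 11°) = sin 63° cos 11° + cos 63° sin 11° = 0.9613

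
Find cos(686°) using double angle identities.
cos(686°) = 2cos²343° - 1 = 0.829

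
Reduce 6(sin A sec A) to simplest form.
6(sin A sec A) = 6(tan A) (using Reciprocal + quotient)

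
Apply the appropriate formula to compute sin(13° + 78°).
sin(13° + 78°) = sin 13° cos 78° + cos 13° sin 78° = 0.9998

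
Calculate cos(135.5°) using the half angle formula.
cos(135.5°) = -√((1 + cos 271°)/2) = -0.7133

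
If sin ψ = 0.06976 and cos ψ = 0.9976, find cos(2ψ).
cos(2ψ) = cos²ψ - sin²ψ = 0.9903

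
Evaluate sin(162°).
sin(162°) = 0.309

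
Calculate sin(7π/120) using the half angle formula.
sin(7π/120) = √((1 - cos 7π/60)/2) = 0.1822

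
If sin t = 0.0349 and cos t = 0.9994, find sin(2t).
sin(2t) = 2 sin t cos t = 0.06976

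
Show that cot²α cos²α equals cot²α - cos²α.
RHS = cos²α/sin²α - cos²α = cos²α(1/sin²α - 1) = cos²α · (1 - sin²α)/sin²α = cos²α · cos²α/sin²α = cos²α · cot²α = LHS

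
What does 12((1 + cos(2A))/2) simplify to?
12((1 + cos(2A))/2) = 12(cos²A) (using Power reduction)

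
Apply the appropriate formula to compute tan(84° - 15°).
tan(84° - 15°) = (tan 84° - tan 15°)/(1 + tan 84° tan 15°) = 2.605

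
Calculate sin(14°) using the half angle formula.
sin(14°) = √((1 - cos 28°)/2) = 0.2419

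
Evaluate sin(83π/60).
sin(83π/60) = -0.9336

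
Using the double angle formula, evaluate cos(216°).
cos(216°) = cos²108° - sin²108° = -0.809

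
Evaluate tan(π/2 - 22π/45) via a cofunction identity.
tan(π/2 - 22π/45) = cot(22π/45) = 0.03492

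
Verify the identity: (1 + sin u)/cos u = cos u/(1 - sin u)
LHS = (1 + sin u)(1 - sin u) / (cos u(1 - sin u)) = (1 - sin²u) / (cos u(1 - sin u)) = cos²u / (cos u(1 - sin u)) = cos u/(1 - sin u) = RHS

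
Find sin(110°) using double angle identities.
sin(110°) = 2 sin 55° cos 55° = 0.9397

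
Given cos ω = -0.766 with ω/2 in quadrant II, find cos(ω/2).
cos(ω/2) = ±√((1 + cos ω)/2); negative since ω/2 ∈ QII, so cos(ω/2) = -0.3421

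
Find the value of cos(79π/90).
cos(79π/90) = -0.9272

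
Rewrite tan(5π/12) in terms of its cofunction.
tan(5π/12) = cot(π/2 - 5π/12) = cot(π/12)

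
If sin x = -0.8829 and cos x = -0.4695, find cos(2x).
cos(2x) = cos²x - sin²x = -0.5591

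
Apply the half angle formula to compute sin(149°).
sin(149°) = √((1 - cos 298°)/2) = 0.515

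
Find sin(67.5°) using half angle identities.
sin(67.5°) = √((1 - cos 135°)/2) = √(2+√2)/2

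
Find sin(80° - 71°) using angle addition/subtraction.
sin(80° - 71°) = sin 80° cos 71° - cos 80° sin 71° = 0.1564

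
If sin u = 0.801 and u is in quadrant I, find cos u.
cos u = 0.5987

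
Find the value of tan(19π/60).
tan(19π/60) = 1.54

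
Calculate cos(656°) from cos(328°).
cos(656°) = cos²328° - sin²328° = 0.4384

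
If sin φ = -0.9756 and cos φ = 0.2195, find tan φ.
tan φ = sin φ / cos φ = -4.445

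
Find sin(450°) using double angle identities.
sin(450°) = 2 sin 225° cos 225° = 1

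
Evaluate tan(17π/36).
tan(17π/36) = 11.43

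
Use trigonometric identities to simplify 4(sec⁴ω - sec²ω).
4(sec⁴ω - sec²ω) = 4(tan⁴ω + tan²ω) (using Pythagorean)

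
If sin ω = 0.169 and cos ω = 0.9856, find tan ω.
tan ω = sin ω / cos ω = 0.1715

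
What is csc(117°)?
csc(117°) = 1.122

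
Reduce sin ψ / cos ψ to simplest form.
sin ψ / cos ψ = tan ψ (using Quotient identity)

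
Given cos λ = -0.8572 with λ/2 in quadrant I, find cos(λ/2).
cos(λ/2) = ±√((1 + cos λ)/2); positive since λ/2 ∈ QI, so cos(λ/2) = 0.2672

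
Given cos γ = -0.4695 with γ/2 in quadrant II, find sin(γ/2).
sin(γ/2) = ±√((1 - cos γ)/2); positive since γ/2 ∈ QII, so sin(γ/2) = 0.8572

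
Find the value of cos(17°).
cos(17°) = 0.9563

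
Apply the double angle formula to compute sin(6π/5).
sin(6π/5) = 2 sin 3π/5 cos 3π/5 = -0.5878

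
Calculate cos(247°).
cos(247°) = -0.3907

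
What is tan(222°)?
tan(222°) = 0.9004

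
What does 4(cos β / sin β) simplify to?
4(cos β / sin β) = 4(cot β) (using Quotient identity)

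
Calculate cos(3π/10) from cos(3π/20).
cos(3π/10) = cos²3π/20 - sin²3π/20 = 0.5878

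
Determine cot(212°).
cot(212°) = 1.6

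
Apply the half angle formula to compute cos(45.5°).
cos(45.5°) = √((1 + cos 91°)/2) = 0.7009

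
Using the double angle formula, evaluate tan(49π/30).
tan(49π/30) = 2 tan 49π/60 / (1 - tan²49π/60) = -2.246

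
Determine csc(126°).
csc(126°) = 1.236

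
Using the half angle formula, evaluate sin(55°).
sin(55°) = √((1 - cos 110°)/2) = 0.8192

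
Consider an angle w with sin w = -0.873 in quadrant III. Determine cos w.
cos w = ±√(1 - sin²w) = -0.4877 (negative in QIII)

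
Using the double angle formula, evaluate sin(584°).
sin(584°) = 2 sin 292° cos 292° = -0.6947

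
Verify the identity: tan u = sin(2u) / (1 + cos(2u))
RHS = 2 sin u cos u / (2cos²u) = sin u/cos u = tan u = LHS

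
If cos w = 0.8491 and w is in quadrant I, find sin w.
sin w = 0.5282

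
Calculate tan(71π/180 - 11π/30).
tan(71π/180 - 11π/30) = (tan 71π/180 - tan 11π/30)/(1 + tan 71π/180 tan 11π/30) = 0.08749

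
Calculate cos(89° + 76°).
cos(89° + 76°) = cos 89° cos 76° - sin 89° sin 76° = -(√6+√2)/4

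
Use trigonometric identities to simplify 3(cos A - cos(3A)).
3(cos A - cos(3A)) = 3(2 sin(2A) sin A) (using Sum-to-product)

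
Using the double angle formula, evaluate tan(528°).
tan(528°) = 2 tan 264° / (1 - tan²264°) = -0.2126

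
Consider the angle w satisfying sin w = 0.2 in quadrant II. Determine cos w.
cos w = ±√(1 - sin²w) = -0.9798 (negative in QII)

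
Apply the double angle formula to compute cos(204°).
cos(204°) = cos²102° - sin²102° = -0.9135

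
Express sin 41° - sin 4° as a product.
sin 41° - sin 4° = 2 cos(22.5°) sin(18.5°)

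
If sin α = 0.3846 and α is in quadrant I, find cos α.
cos α = 0.9231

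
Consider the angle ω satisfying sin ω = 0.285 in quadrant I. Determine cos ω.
cos ω = √(1 - sin²ω) = 0.9585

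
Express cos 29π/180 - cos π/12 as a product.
cos 29π/180 - cos π/12 = -2 sin(11π/90) sin(7π/180)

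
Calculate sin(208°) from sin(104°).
sin(208°) = 2 sin 104° cos 104° = -0.4695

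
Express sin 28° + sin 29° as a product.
sin 28° + sin 29° = 2 sin(28.5°) cos(-0.5°)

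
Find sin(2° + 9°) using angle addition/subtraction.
sin(2° + 9°) = sin 2° cos 9° + cos 2° sin 9° = 0.1908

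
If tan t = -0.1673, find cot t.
cot t = 1/tan t = -5.977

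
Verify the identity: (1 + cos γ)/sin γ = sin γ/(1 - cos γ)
RHS = sin γ(1 + cos γ) / ((1 - cos γ)(1 + cos γ)) = sin γ(1 + cos γ) / (1 - cos²γ) = sin γ(1 + cos γ) / sin²γ = (1 + cos γ)/sin γ = LHS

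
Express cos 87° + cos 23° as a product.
cos 87° + cos 23° = 2 cos(55°) cos(32°)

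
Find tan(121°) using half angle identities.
tan(121°) = sin 242° / (1 + cos 242°) = -1.664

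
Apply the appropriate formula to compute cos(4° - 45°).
cos(4° - 45°) = cos 4° cos 45° + sin 4° sin 45° = 0.7547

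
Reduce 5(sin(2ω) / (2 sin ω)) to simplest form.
5(sin(2ω) / (2 sin ω)) = 5(cos ω) (using Double angle)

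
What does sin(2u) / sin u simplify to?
sin(2u) / sin u = 2 cos u (using Double angle)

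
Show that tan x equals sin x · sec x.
RHS = sin x · (1/cos x) = sin x/cos x = tan x = LHS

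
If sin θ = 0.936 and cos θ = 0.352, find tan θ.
tan θ = sin θ / cos θ = 2.659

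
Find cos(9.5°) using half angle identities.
cos(9.5°) = √((1 + cos 19°)/2) = 0.9863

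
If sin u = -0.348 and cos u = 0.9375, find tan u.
tan u = sin u / cos u = -0.3712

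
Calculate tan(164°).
tan(164°) = -0.2867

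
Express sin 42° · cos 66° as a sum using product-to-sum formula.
sin 42° cos 66° = (1/2)[sin(42°+66°) + sin(42°-66°)]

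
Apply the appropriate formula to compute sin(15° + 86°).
sin(15° + 86°) = sin 15° cos 86° + cos 15° sin 86° = 0.9816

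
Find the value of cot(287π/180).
cot(287π/180) = -0.3057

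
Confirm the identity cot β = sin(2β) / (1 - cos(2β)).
RHS = 2 sin β cos β / (2sin²β) = cos β/sin β = cot β = LHS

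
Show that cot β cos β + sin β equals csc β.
LHS = cos²β/sin β + sin β = (cos²β + sin²β)/sin β = 1/sin β = csc β = RHS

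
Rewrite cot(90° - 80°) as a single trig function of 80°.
cot(90° - 80°) = tan(80°)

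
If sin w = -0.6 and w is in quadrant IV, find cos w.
cos w = 0.8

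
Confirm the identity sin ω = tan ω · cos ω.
RHS = (sin ω/cos ω) · cos ω = sin ω = LHS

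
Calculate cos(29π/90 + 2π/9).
cos(29π/90 + 2π/9) = cos 29π/90 cos 2π/9 - sin 29π/90 sin 2π/9 = -0.1392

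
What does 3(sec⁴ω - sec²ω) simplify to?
3(sec⁴ω - sec²ω) = 3(tan⁴ω + tan²ω) (using Pythagorean)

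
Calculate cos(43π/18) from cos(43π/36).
cos(43π/18) = cos²43π/36 - sin²43π/36 = 0.342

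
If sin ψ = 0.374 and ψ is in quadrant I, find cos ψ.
cos ψ = 0.9274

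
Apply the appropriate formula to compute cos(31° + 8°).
cos(31° + 8°) = cos 31° cos 8° - sin 31° sin 8° = 0.7771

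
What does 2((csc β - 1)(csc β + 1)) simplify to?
2((csc β - 1)(csc β + 1)) = 2(cot²β) (using Diff. of squares)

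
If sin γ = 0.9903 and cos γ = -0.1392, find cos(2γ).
cos(2γ) = cos²γ - sin²γ = -0.9613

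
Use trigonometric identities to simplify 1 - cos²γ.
1 - cos²γ = sin²γ (using Pythagorean identity)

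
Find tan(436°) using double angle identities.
tan(436°) = 2 tan 218° / (1 - tan²218°) = 4.011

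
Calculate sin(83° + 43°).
sin(83° + 43°) = sin 83° cos 43° + cos 83° sin 43° = 0.809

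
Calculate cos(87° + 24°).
cos(87° + 24°) = cos 87° cos 24° - sin 87° sin 24° = -0.3584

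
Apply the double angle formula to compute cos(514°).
cos(514°) = 2cos²257° - 1 = -0.8988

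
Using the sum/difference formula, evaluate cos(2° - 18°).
cos(2° - 18°) = cos 2° cos 18° + sin 2° sin 18° = 0.9613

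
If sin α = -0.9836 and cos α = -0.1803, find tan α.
tan α = sin α / cos α = 5.455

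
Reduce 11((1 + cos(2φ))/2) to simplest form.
11((1 + cos(2φ))/2) = 11(cos²φ) (using Power reduction)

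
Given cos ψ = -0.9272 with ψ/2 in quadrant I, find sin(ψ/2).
sin(ψ/2) = ±√((1 - cos ψ)/2); positive since ψ/2 ∈ QI, so sin(ψ/2) = 0.9816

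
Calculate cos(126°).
cos(126°) = -0.5878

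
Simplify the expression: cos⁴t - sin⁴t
cos⁴t - sin⁴t = cos(2t) (using Factoring + double angle)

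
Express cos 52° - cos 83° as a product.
cos 52° - cos 83° = -2 sin(67.5°) sin(-15.5°)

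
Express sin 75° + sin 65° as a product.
sin 75° + sin 65° = 2 sin(70°) cos(5°)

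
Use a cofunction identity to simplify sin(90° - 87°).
sin(90° - 87°) = cos(87°)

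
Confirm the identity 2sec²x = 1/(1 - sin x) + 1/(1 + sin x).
RHS = [(1 + sin x) + (1 - sin x)] / [(1 - sin x)(1 + sin x)] = 2/(1 - sin²x) = 2/cos²x = 2sec²x = LHS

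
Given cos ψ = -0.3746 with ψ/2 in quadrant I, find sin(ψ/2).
sin(ψ/2) = ±√((1 - cos ψ)/2); positive since ψ/2 ∈ QI, so sin(ψ/2) = 0.829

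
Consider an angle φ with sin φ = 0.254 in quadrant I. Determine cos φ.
cos φ = √(1 - sin²φ) = 0.9672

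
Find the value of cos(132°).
cos(132°) = -0.6691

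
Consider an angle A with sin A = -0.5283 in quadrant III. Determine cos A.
cos A = ±√(1 - sin²A) = -0.8491 (negative in QIII)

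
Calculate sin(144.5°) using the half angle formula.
sin(144.5°) = √((1 - cos 289°)/2) = 0.5807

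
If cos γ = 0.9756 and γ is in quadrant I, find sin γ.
sin γ = 0.2196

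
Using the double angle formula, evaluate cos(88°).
cos(88°) = 1 - 2sin²44° = 0.0349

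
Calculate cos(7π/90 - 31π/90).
cos(7π/90 - 31π/90) = cos 7π/90 cos 31π/90 + sin 7π/90 sin 31π/90 = 0.6691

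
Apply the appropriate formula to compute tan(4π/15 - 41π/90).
tan(4π/15 - 41π/90) = (tan 4π/15 - tan 41π/90)/(1 + tan 4π/15 tan 41π/90) = -0.6745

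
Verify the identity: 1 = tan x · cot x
RHS = (sin x/cos x) · (cos x/sin x) = 1 = LHS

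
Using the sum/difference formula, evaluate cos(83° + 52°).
cos(83° + 52°) = cos 83° cos 52° - sin 83° sin 52° = -√2/2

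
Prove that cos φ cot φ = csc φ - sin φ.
RHS = 1/sin φ - sin φ = (1 - sin²φ)/sin φ = cos²φ/sin φ = cos φ · (cos φ/sin φ) = cos φ cot φ = LHS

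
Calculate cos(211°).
cos(211°) = -0.8572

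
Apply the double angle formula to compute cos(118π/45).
cos(118π/45) = cos²59π/45 - sin²59π/45 = -0.3746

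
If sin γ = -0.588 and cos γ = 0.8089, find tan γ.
tan γ = sin γ / cos γ = -0.7269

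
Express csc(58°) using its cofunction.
csc(58°) = sec(90° - 58°) = sec(32°)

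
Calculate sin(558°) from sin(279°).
sin(558°) = 2 sin 279° cos 279° = -0.309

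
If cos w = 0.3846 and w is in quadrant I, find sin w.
sin w = 0.9231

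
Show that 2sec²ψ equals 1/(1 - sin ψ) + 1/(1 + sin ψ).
RHS = [(1 + sin ψ) + (1 - sin ψ)] / [(1 - sin ψ)(1 + sin ψ)] = 2/(1 - sin²ψ) = 2/cos²ψ = 2sec²ψ = LHS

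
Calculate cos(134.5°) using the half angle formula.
cos(134.5°) = -√((1 + cos 269°)/2) = -0.7009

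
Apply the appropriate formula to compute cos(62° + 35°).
cos(62° + 35°) = cos 62° cos 35° - sin 62° sin 35° = -0.1219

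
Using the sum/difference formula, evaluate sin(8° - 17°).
sin(8° - 17°) = sin 8° cos 17° - cos 8° sin 17° = -0.1564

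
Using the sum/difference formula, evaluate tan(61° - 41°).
tan(61° - 41°) = (tan 61° - tan 41°)/(1 + tan 61° tan 41°) = 0.364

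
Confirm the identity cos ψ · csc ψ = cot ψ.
LHS = cos ψ · (1/sin ψ) = cos ψ/sin ψ = cot ψ = RHS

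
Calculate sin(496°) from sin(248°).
sin(496°) = 2 sin 248° cos 248° = 0.6947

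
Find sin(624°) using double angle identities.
sin(624°) = 2 sin 312° cos 312° = -0.9945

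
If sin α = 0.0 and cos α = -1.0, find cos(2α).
cos(2α) = cos²α - sin²α = 1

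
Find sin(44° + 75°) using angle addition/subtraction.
sin(44° + 75°) = sin 44° cos 75° + cos 44° sin 75° = 0.8746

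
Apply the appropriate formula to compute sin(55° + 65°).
sin(55° + 65°) = sin 55° cos 65° + cos 55° sin 65° = √3/2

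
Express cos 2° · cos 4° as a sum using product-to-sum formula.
cos 2° cos 4° = (1/2)[cos(2°-4°) + cos(2°+4°)]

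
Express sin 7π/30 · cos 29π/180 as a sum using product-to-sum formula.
sin 7π/30 cos 29π/180 = (1/2)[sin(7π/30+29π/180) + sin(7π/30-29π/180)]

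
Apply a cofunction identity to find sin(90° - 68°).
sin(90° - 68°) = cos(68°) = 0.3746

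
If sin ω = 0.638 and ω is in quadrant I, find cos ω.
cos ω = 0.77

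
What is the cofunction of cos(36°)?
cos(36°) = sin(90° - 36°) = sin(54°)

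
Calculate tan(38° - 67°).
tan(38° - 67°) = (tan 38° - tan 67°)/(1 + tan 38° tan 67°) = -0.5543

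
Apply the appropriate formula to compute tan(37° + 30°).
tan(37° + 30°) = (tan 37° + tan 30°)/(1 - tan 37° tan 30°) = 2.356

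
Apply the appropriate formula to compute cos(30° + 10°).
cos(30° + 10°) = cos 30° cos 10° - sin 30° sin 10° = 0.766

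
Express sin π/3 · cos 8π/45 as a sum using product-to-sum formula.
sin π/3 cos 8π/45 = (1/2)[sin(π/3+8π/45) + sin(π/3-8π/45)]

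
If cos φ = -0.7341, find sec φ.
sec φ = 1/cos φ = -1.362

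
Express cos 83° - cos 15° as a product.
cos 83° - cos 15° = -2 sin(49°) sin(34°)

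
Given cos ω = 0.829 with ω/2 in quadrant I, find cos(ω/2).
cos(ω/2) = ±√((1 + cos ω)/2); positive since ω/2 ∈ QI, so cos(ω/2) = 0.9563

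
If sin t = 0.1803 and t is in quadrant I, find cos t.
cos t = 0.9836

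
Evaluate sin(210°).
sin(210°) = -1/2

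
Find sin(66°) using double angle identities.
sin(66°) = 2 sin 33° cos 33° = 0.9135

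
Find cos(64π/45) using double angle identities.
cos(64π/45) = cos²32π/45 - sin²32π/45 = -0.2419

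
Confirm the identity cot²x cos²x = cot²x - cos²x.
RHS = cos²x/sin²x - cos²x = cos²x(1/sin²x - 1) = cos²x · (1 - sin²x)/sin²x = cos²x · cos²x/sin²x = cos²x · cot²x = LHS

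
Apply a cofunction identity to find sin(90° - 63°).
sin(90° - 63°) = cos(63°) = 0.454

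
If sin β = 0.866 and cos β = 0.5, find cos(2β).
cos(2β) = cos²β - sin²β = -0.5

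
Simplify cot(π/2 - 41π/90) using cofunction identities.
cot(π/2 - 41π/90) = tan(41π/90)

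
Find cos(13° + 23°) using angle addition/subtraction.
cos(13° + 23°) = cos 13° cos 23° - sin 13° sin 23° = 0.809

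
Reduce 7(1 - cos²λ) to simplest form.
7(1 - cos²λ) = 7(sin²λ) (using Pythagorean identity)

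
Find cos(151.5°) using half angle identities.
cos(151.5°) = -√((1 + cos 303°)/2) = -0.8788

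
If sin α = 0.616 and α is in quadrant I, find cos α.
cos α = 0.7877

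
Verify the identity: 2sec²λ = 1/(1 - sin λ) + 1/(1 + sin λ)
RHS = [(1 + sin λ) + (1 - sin λ)] / [(1 - sin λ)(1 + sin λ)] = 2/(1 - sin²λ) = 2/cos²λ = 2sec²λ = LHS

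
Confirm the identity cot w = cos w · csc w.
RHS = cos w · (1/sin w) = cos w/sin w = cot w = LHS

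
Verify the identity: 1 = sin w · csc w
RHS = sin w · (1/sin w) = 1 = LHS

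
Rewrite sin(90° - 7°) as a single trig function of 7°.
sin(90° - 7°) = cos(7°)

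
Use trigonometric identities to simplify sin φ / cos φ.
sin φ / cos φ = tan φ (using Quotient identity)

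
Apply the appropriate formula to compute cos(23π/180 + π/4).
cos(23π/180 + π/4) = cos 23π/180 cos π/4 - sin 23π/180 sin π/4 = 0.3746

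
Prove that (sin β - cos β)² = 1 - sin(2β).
LHS = sin²β - 2 sin β cos β + cos²β = (sin²β + cos²β) - 2 sin β cos β = 1 - sin(2β) = RHS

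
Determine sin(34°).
sin(34°) = 0.5592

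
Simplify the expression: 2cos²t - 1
2cos²t - 1 = cos(2t) (using Double angle)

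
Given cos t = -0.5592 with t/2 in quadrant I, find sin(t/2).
sin(t/2) = ±√((1 - cos t)/2); positive since t/2 ∈ QI, so sin(t/2) = 0.8829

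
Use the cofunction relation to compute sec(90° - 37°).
sec(90° - 37°) = csc(37°) = 1.662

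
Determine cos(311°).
cos(311°) = 0.6561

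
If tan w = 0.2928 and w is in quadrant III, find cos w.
cos w = -0.9597 (using tan²w + 1 = sec²w)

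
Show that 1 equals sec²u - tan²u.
RHS = 1/cos²u - sin²u/cos²u = (1 - sin²u)/cos²u = cos²u/cos²u = 1 = LHS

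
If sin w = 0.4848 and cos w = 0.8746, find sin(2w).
sin(2w) = 2 sin w cos w = 0.848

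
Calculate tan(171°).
tan(171°) = -0.1584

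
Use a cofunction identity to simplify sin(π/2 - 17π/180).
sin(π/2 - 17π/180) = cos(17π/180)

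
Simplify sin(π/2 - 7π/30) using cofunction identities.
sin(π/2 - 7π/30) = cos(7π/30)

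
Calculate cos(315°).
cos(315°) = √2/2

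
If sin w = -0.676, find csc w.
csc w = 1/sin w = -1.479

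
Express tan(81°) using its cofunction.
tan(81°) = cot(90° - 81°) = cot(9°)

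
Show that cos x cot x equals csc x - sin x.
RHS = 1/sin x - sin x = (1 - sin²x)/sin x = cos²x/sin x = cos x · (cos x/sin x) = cos x cot x = LHS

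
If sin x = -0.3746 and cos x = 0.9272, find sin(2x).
sin(2x) = 2 sin x cos x = -0.6947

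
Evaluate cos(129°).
cos(129°) = -0.6293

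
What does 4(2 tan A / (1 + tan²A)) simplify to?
4(2 tan A / (1 + tan²A)) = 4(sin(2A)) (using Double angle)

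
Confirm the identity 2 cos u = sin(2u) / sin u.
RHS = 2 sin u cos u / sin u = 2 cos u = LHS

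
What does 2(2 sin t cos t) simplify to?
2(2 sin t cos t) = 2(sin(2t)) (using Double angle)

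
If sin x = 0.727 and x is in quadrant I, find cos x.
cos x = 0.6866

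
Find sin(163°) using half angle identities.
sin(163°) = √((1 - cos 326°)/2) = 0.2924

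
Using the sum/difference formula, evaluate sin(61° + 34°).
sin(61° + 34°) = sin 61° cos 34° + cos 61° sin 34° = 0.9962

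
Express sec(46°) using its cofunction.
sec(46°) = csc(90° - 46°) = csc(44°)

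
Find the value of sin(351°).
sin(351°) = -0.1564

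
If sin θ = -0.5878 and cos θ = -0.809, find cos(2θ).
cos(2θ) = cos²θ - sin²θ = 0.309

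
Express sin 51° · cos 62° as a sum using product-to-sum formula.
sin 51° cos 62° = (1/2)[sin(51°+62°) + sin(51°-62°)]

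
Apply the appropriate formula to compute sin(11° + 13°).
sin(11° + 13°) = sin 11° cos 13° + cos 11° sin 13° = 0.4067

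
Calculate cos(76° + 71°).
cos(76° + 71°) = cos 76° cos 71° - sin 76° sin 71° = -0.8387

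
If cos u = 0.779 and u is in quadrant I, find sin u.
sin u = 0.627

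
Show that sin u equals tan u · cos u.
RHS = (sin u/cos u) · cos u = sin u = LHS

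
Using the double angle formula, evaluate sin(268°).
sin(268°) = 2 sin 134° cos 134° = -0.9994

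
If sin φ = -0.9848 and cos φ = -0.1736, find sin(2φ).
sin(2φ) = 2 sin φ cos φ = 0.3419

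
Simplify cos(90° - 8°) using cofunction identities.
cos(90° - 8°) = sin(8°)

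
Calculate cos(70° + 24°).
cos(70° + 24°) = cos 70° cos 24° - sin 70° sin 24° = -0.06976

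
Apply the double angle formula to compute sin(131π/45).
sin(131π/45) = 2 sin 131π/90 cos 131π/90 = 0.2756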